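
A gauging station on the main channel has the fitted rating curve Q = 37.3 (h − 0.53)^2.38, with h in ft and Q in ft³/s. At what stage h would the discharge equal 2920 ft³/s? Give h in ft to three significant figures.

h − h₀ = (Q/C)^(1/b) = (2920/37.3)^(1/2.38) = 6.247 ft
h = 0.53 + 6.247 = 6.777 ft

6.78 ft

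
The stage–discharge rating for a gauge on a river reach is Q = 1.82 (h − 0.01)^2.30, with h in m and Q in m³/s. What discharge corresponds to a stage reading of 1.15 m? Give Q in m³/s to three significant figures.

2.46 m³/s

Q = 1.82 × (1.15 − 0.01)^2.30 = 1.82 × 1.14^2.30 = 2.460 m³/s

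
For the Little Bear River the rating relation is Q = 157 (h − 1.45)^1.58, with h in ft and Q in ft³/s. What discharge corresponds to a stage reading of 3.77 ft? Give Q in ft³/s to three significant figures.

593 ft³/s

Q = 157 × (3.77 − 1.45)^1.58 = 157 × 2.32^1.58 = 593.4 ft³/s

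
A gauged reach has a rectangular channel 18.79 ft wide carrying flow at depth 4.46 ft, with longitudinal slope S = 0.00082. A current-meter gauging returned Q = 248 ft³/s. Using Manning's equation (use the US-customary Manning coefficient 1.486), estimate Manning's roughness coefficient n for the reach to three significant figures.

A = b·y = 18.79 × 4.46 = 83.80 ft²
P = b + 2y = 18.79 + 2×4.46 = 27.71 ft
R = A/P = 83.80/27.71 = 3.024 ft
n = (1.486/Q)·A·R^(2/3)·S^(1/2) = (1.486/248) × 83.80 × 2.091 × 0.02864 = 0.03007

0.0301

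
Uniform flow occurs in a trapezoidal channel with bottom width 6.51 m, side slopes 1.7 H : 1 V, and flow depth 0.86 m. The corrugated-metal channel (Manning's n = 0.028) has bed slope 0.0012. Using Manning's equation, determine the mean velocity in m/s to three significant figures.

0.968 m/s

A = (b + z·y)·y = (6.51 + 1.7×0.86)×0.86 = 6.856 m²
P = b + 2y√(1+z²) = 6.51 + 2×0.86×√(1+1.7²) = 9.902 m
R = A/P = 6.856/9.902 = 0.6924 m
Q = (1/n)·A·R^(2/3)·S^(1/2) = (1/0.028) × 6.856 × 0.6924^(2/3) × 0.0012^(1/2) = 6.638 m³/s
V = Q/A = 6.638/6.856 = 0.9682 m/s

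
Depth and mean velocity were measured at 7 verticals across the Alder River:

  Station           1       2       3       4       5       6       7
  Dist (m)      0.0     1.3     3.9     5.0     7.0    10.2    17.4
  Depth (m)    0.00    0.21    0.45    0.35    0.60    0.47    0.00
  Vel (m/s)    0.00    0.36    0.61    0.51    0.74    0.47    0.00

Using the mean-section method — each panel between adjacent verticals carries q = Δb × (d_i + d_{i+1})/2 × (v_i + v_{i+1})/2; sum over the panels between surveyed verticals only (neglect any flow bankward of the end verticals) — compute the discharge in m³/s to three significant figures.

2.71 m³/s

Panel 1-2: Δb = 1.3 m, d̄ = (0.00+0.21)/2 = 0.105, v̄ = (0.00+0.36)/2 = 0.18 → q = 1.3×0.105×0.18 = 0.02457 m³/s
Panel 2-3: Δb = 2.6 m, d̄ = (0.21+0.45)/2 = 0.33, v̄ = (0.36+0.61)/2 = 0.485 → q = 2.6×0.33×0.485 = 0.4161 m³/s
Panel 3-4: Δb = 1.1 m, d̄ = (0.45+0.35)/2 = 0.4, v̄ = (0.61+0.51)/2 = 0.56 → q = 1.1×0.4×0.56 = 0.2464 m³/s
Panel 4-5: Δb = 2 m, d̄ = (0.35+0.60)/2 = 0.475, v̄ = (0.51+0.74)/2 = 0.625 → q = 2×0.475×0.625 = 0.5938 m³/s
Panel 5-6: Δb = 3.2 m, d̄ = (0.60+0.47)/2 = 0.535, v̄ = (0.74+0.47)/2 = 0.605 → q = 3.2×0.535×0.605 = 1.036 m³/s
Panel 6-7: Δb = 7.2 m, d̄ = (0.47+0.00)/2 = 0.235, v̄ = (0.47+0.00)/2 = 0.235 → q = 7.2×0.235×0.235 = 0.3976 m³/s
Q = Σ q = 2.714 m³/s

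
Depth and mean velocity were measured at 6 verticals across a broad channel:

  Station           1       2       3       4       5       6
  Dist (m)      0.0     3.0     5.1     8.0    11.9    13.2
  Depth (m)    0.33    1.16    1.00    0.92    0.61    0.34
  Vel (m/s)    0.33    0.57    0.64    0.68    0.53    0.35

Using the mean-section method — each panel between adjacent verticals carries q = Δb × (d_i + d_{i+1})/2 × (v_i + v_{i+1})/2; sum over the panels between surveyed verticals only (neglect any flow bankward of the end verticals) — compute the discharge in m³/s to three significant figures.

6.29 m³/s

Panel 1-2: Δb = 3 m, d̄ = (0.33+1.16)/2 = 0.745, v̄ = (0.33+0.57)/2 = 0.45 → q = 3×0.745×0.45 = 1.006 m³/s
Panel 2-3: Δb = 2.1 m, d̄ = (1.16+1.00)/2 = 1.08, v̄ = (0.57+0.64)/2 = 0.605 → q = 2.1×1.08×0.605 = 1.372 m³/s
Panel 3-4: Δb = 2.9 m, d̄ = (1.00+0.92)/2 = 0.96, v̄ = (0.64+0.68)/2 = 0.66 → q = 2.9×0.96×0.66 = 1.837 m³/s
Panel 4-5: Δb = 3.9 m, d̄ = (0.92+0.61)/2 = 0.765, v̄ = (0.68+0.53)/2 = 0.605 → q = 3.9×0.765×0.605 = 1.805 m³/s
Panel 5-6: Δb = 1.3 m, d̄ = (0.61+0.34)/2 = 0.475, v̄ = (0.53+0.35)/2 = 0.44 → q = 1.3×0.475×0.44 = 0.2717 m³/s
Q = Σ q = 6.292 m³/s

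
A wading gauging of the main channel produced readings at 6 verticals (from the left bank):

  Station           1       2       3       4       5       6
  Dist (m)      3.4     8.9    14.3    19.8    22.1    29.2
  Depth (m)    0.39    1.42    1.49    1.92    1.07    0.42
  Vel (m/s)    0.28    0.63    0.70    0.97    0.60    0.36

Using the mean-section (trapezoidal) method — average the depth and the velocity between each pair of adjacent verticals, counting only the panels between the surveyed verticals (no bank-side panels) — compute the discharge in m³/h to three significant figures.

74000 m³/h

Panel 1-2: Δb = 5.5 m, d̄ = (0.39+1.42)/2 = 0.905, v̄ = (0.28+0.63)/2 = 0.455 → q = 5.5×0.905×0.455 = 2.265 m³/s
Panel 2-3: Δb = 5.4 m, d̄ = (1.42+1.49)/2 = 1.455, v̄ = (0.63+0.70)/2 = 0.665 → q = 5.4×1.455×0.665 = 5.225 m³/s
Panel 3-4: Δb = 5.5 m, d̄ = (1.49+1.92)/2 = 1.705, v̄ = (0.70+0.97)/2 = 0.835 → q = 5.5×1.705×0.835 = 7.830 m³/s
Panel 4-5: Δb = 2.3 m, d̄ = (1.92+1.07)/2 = 1.495, v̄ = (0.97+0.60)/2 = 0.785 → q = 2.3×1.495×0.785 = 2.699 m³/s
Panel 5-6: Δb = 7.1 m, d̄ = (1.07+0.42)/2 = 0.745, v̄ = (0.60+0.36)/2 = 0.48 → q = 7.1×0.745×0.48 = 2.539 m³/s
Q = Σ q = 20.56 m³/s
= 20.56 × 3600 = 74010 m³/h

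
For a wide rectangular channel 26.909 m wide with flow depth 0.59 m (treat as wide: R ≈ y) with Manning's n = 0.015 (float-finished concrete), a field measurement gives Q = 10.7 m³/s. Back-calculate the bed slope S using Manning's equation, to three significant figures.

0.000207

A = b·y = 26.909 × 0.59 = 15.88 m²
Wide channel: R ≈ y = 0.59 m
S = (Q·n / (1·A·R^(2/3)))² = (10.7×0.015 / (1×15.88×0.7035))² = 0.0002065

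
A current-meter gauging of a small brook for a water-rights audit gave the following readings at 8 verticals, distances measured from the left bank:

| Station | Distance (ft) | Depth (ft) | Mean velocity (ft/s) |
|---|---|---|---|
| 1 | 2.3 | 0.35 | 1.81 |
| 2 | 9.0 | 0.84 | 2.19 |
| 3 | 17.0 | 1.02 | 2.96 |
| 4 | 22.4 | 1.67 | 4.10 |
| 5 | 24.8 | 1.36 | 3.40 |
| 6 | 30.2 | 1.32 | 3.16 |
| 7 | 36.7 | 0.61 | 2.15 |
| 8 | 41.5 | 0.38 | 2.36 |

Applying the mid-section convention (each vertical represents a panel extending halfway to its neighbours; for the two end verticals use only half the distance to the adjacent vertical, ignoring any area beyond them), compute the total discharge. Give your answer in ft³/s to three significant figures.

w_1 = (9.0 − 2.3)/2 = 3.35 ft; q_1 = 1.81 × 0.35 × 3.35 = 2.122 ft³/s
w_2 = (17.0 − 2.3)/2 = 7.35 ft; q_2 = 2.19 × 0.84 × 7.35 = 13.52 ft³/s
w_3 = (22.4 − 9.0)/2 = 6.7 ft; q_3 = 2.96 × 1.02 × 6.7 = 20.23 ft³/s
w_4 = (24.8 − 17.0)/2 = 3.9 ft; q_4 = 4.10 × 1.67 × 3.9 = 26.70 ft³/s
w_5 = (30.2 − 22.4)/2 = 3.9 ft; q_5 = 3.40 × 1.36 × 3.9 = 18.03 ft³/s
w_6 = (36.7 − 24.8)/2 = 5.95 ft; q_6 = 3.16 × 1.32 × 5.95 = 24.82 ft³/s
w_7 = (41.5 − 30.2)/2 = 5.65 ft; q_7 = 2.15 × 0.61 × 5.65 = 7.410 ft³/s
w_8 = (41.5 − 36.7)/2 = 2.4 ft; q_8 = 2.36 × 0.38 × 2.4 = 2.152 ft³/s
Q = Σ qᵢ = 115.0 ft³/s

115 ft³/s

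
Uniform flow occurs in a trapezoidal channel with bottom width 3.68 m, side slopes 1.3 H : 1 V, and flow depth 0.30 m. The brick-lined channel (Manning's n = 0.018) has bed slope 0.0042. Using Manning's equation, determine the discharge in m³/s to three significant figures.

A = (b + z·y)·y = (3.68 + 1.3×0.30)×0.30 = 1.221 m²
P = b + 2y√(1+z²) = 3.68 + 2×0.30×√(1+1.3²) = 4.664 m
R = A/P = 1.221/4.664 = 0.2618 m
Q = (1/n)·A·R^(2/3)·S^(1/2) = (1/0.018) × 1.221 × 0.2618^(2/3) × 0.0042^(1/2) = 1.799 m³/s

1.80 m³/s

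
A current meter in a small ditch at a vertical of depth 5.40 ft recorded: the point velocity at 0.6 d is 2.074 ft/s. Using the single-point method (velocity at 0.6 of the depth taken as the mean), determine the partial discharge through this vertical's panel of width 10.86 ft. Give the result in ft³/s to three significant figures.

122 ft³/s

v̄ = v₀.₆ = 2.074 ft/s
q = v̄ × d × w = 2.074 × 5.40 × 10.86 = 121.6 ft³/s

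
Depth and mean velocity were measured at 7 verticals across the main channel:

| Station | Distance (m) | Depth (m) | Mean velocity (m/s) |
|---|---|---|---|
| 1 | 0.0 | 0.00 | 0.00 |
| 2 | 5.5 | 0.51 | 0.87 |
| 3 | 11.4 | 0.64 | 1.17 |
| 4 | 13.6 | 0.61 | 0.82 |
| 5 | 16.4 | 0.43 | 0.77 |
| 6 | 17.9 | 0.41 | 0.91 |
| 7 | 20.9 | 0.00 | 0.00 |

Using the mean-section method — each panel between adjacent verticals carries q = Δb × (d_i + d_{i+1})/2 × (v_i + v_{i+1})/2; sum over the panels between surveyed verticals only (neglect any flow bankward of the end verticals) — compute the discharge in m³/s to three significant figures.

Panel 1-2: Δb = 5.5 m, d̄ = (0.00+0.51)/2 = 0.255, v̄ = (0.00+0.87)/2 = 0.435 → q = 5.5×0.255×0.435 = 0.6101 m³/s
Panel 2-3: Δb = 5.9 m, d̄ = (0.51+0.64)/2 = 0.575, v̄ = (0.87+1.17)/2 = 1.02 → q = 5.9×0.575×1.02 = 3.460 m³/s
Panel 3-4: Δb = 2.2 m, d̄ = (0.64+0.61)/2 = 0.625, v̄ = (1.17+0.82)/2 = 0.995 → q = 2.2×0.625×0.995 = 1.368 m³/s
Panel 4-5: Δb = 2.8 m, d̄ = (0.61+0.43)/2 = 0.52, v̄ = (0.82+0.77)/2 = 0.795 → q = 2.8×0.52×0.795 = 1.158 m³/s
Panel 5-6: Δb = 1.5 m, d̄ = (0.43+0.41)/2 = 0.42, v̄ = (0.77+0.91)/2 = 0.84 → q = 1.5×0.42×0.84 = 0.5292 m³/s
Panel 6-7: Δb = 3 m, d̄ = (0.41+0.00)/2 = 0.205, v̄ = (0.91+0.00)/2 = 0.455 → q = 3×0.205×0.455 = 0.2798 m³/s
Q = Σ q = 7.405 m³/s

7.41 m³/s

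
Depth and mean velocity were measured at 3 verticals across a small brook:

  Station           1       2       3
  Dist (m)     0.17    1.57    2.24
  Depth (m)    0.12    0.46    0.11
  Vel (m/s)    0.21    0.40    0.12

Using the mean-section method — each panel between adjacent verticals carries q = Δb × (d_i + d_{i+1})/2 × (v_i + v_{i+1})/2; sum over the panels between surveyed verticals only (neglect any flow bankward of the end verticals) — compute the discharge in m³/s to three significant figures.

0.173 m³/s

Panel 1-2: Δb = 1.4 m, d̄ = (0.12+0.46)/2 = 0.29, v̄ = (0.21+0.40)/2 = 0.305 → q = 1.4×0.29×0.305 = 0.1238 m³/s
Panel 2-3: Δb = 0.67 m, d̄ = (0.46+0.11)/2 = 0.285, v̄ = (0.40+0.12)/2 = 0.26 → q = 0.67×0.285×0.26 = 0.04965 m³/s
Q = Σ q = 0.1735 m³/s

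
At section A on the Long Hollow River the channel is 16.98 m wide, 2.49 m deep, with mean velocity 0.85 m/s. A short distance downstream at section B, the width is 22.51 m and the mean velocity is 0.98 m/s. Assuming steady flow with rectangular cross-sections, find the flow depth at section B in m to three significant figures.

Q = A₁V₁ = (16.98×2.49) × 0.85 = 35.94 m³/s
d₂ = Q/(b₂ V₂) = 35.94/(22.51×0.98) = 1.629 m

1.63 m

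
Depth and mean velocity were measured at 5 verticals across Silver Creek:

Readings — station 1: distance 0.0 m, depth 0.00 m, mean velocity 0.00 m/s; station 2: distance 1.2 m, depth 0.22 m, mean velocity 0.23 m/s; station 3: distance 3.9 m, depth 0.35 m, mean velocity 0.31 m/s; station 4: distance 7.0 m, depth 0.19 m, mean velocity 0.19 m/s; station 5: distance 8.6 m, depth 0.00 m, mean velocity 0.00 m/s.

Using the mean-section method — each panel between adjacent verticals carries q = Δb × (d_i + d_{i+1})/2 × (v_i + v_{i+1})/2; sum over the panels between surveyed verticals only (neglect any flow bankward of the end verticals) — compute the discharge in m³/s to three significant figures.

0.447 m³/s

Panel 1-2: Δb = 1.2 m, d̄ = (0.00+0.22)/2 = 0.11, v̄ = (0.00+0.23)/2 = 0.115 → q = 1.2×0.11×0.115 = 0.01518 m³/s
Panel 2-3: Δb = 2.7 m, d̄ = (0.22+0.35)/2 = 0.285, v̄ = (0.23+0.31)/2 = 0.27 → q = 2.7×0.285×0.27 = 0.2078 m³/s
Panel 3-4: Δb = 3.1 m, d̄ = (0.35+0.19)/2 = 0.27, v̄ = (0.31+0.19)/2 = 0.25 → q = 3.1×0.27×0.25 = 0.2093 m³/s
Panel 4-5: Δb = 1.6 m, d̄ = (0.19+0.00)/2 = 0.095, v̄ = (0.19+0.00)/2 = 0.095 → q = 1.6×0.095×0.095 = 0.01444 m³/s
Q = Σ q = 0.4466 m³/s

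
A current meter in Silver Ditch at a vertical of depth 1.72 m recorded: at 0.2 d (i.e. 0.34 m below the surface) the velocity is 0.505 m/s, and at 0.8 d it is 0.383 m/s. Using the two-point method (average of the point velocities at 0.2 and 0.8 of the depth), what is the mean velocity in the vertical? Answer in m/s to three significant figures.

0.444 m/s

v̄ = (0.505 + 0.383) / 2 = 0.4440 m/s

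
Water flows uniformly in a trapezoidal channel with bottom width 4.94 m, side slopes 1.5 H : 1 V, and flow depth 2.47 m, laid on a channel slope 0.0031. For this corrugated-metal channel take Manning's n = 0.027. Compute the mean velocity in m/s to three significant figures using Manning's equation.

2.75 m/s

A = (b + z·y)·y = (4.94 + 1.5×2.47)×2.47 = 21.35 m²
P = b + 2y√(1+z²) = 4.94 + 2×2.47×√(1+1.5²) = 13.85 m
R = A/P = 21.35/13.85 = 1.542 m
Q = (1/n)·A·R^(2/3)·S^(1/2) = (1/0.027) × 21.35 × 1.542^(2/3) × 0.0031^(1/2) = 58.78 m³/s
V = Q/A = 58.78/21.35 = 2.753 m/s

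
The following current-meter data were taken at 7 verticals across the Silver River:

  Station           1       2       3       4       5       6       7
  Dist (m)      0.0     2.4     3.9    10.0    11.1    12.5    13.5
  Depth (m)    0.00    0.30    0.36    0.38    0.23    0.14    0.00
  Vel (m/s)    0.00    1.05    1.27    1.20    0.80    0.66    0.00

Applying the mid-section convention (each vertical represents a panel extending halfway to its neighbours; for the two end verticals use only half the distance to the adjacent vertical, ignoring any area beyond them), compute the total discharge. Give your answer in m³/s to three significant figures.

w_2 = (3.9 − 0.0)/2 = 1.95 m; q_2 = 1.05 × 0.30 × 1.95 = 0.6143 m³/s
w_3 = (10.0 − 2.4)/2 = 3.8 m; q_3 = 1.27 × 0.36 × 3.8 = 1.737 m³/s
w_4 = (11.1 − 3.9)/2 = 3.6 m; q_4 = 1.20 × 0.38 × 3.6 = 1.642 m³/s
w_5 = (12.5 − 10.0)/2 = 1.25 m; q_5 = 0.80 × 0.23 × 1.25 = 0.2300 m³/s
w_6 = (13.5 − 11.1)/2 = 1.2 m; q_6 = 0.66 × 0.14 × 1.2 = 0.1109 m³/s
Stations 1, 7 contribute zero (depth or velocity is 0).
Q = Σ qᵢ = 4.334 m³/s

4.33 m³/s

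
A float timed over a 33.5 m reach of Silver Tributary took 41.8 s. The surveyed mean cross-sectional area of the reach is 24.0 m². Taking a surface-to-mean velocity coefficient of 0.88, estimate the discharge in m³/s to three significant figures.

16.9 m³/s

v_surface = L / t̄ = 33.5 / 41.8 = 0.8014 m/s
v_mean = 0.88 × 0.8014 = 0.7053 m/s
Q = A × v_mean = 24.0 × 0.7053 = 16.93 m³/s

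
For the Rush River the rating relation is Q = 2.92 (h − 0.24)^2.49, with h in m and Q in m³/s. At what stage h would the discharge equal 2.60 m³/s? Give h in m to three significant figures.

h − h₀ = (Q/C)^(1/b) = (2.60/2.92)^(1/2.49) = 0.9545 m
h = 0.24 + 0.9545 = 1.194 m

1.19 m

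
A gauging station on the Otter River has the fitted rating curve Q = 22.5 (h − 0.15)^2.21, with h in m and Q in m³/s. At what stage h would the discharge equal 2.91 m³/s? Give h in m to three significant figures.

0.546 m

h − h₀ = (Q/C)^(1/b) = (2.91/22.5)^(1/2.21) = 0.3963 m
h = 0.15 + 0.3963 = 0.5463 m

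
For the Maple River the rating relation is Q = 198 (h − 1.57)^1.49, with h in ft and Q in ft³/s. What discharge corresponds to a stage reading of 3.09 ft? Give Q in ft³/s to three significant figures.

Q = 198 × (3.09 − 1.57)^1.49 = 198 × 1.52^1.49 = 369.5 ft³/s

369 ft³/s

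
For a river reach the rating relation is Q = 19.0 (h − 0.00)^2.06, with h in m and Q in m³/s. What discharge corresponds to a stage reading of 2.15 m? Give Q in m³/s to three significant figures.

Q = 19.0 × (2.15 − 0.00)^2.06 = 19.0 × 2.15^2.06 = 91.96 m³/s

92.0 m³/s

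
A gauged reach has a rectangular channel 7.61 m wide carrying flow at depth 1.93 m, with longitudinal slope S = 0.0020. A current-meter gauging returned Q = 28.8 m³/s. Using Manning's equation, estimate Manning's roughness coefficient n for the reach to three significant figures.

A = b·y = 7.61 × 1.93 = 14.69 m²
P = b + 2y = 7.61 + 2×1.93 = 11.47 m
R = A/P = 14.69/11.47 = 1.280 m
n = (1/Q)·A·R^(2/3)·S^(1/2) = (1/28.8) × 14.69 × 1.179 × 0.04472 = 0.02689

0.0269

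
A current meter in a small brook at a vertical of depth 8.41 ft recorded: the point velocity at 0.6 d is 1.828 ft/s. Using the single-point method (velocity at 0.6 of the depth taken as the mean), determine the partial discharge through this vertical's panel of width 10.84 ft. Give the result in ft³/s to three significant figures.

v̄ = v₀.₆ = 1.828 ft/s
q = v̄ × d × w = 1.828 × 8.41 × 10.84 = 166.6 ft³/s

167 ft³/s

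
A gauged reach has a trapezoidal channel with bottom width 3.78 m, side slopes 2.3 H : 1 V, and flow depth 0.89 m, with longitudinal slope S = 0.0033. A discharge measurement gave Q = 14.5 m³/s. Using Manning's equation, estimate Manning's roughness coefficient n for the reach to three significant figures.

0.0151

A = (b + z·y)·y = (3.78 + 2.3×0.89)×0.89 = 5.186 m²
P = b + 2y√(1+z²) = 3.78 + 2×0.89×√(1+2.3²) = 8.244 m
R = A/P = 5.186/8.244 = 0.6291 m
n = (1/Q)·A·R^(2/3)·S^(1/2) = (1/14.5) × 5.186 × 0.7342 × 0.05745 = 0.01508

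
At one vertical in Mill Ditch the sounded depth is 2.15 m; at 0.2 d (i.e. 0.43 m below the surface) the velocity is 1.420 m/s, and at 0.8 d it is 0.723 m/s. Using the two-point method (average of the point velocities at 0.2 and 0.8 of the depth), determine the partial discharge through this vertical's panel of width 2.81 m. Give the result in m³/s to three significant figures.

v̄ = (1.420 + 0.723) / 2 = 1.072 m/s
q = v̄ × d × w = 1.072 × 2.15 × 2.81 = 6.473 m³/s

6.47 m³/s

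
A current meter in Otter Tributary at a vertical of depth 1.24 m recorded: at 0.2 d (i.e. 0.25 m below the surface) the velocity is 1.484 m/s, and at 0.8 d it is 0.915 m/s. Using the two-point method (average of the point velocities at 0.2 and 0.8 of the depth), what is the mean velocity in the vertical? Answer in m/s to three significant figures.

v̄ = (1.484 + 0.915) / 2 = 1.200 m/s

1.20 m/s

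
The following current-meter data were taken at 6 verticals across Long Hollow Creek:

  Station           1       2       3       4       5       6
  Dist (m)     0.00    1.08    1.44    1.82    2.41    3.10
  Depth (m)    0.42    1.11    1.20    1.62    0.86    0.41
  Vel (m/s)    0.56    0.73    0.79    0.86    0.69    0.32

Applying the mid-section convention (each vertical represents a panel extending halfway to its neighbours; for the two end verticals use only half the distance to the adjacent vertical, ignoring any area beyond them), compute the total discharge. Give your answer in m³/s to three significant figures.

w_1 = (1.08 − 0.00)/2 = 0.54 m; q_1 = 0.56 × 0.42 × 0.54 = 0.1270 m³/s
w_2 = (1.44 − 0.00)/2 = 0.72 m; q_2 = 0.73 × 1.11 × 0.72 = 0.5834 m³/s
w_3 = (1.82 − 1.08)/2 = 0.37 m; q_3 = 0.79 × 1.20 × 0.37 = 0.3508 m³/s
w_4 = (2.41 − 1.44)/2 = 0.485 m; q_4 = 0.86 × 1.62 × 0.485 = 0.6757 m³/s
w_5 = (3.10 − 1.82)/2 = 0.64 m; q_5 = 0.69 × 0.86 × 0.64 = 0.3798 m³/s
w_6 = (3.10 − 2.41)/2 = 0.345 m; q_6 = 0.32 × 0.41 × 0.345 = 0.04526 m³/s
Q = Σ qᵢ = 2.162 m³/s

2.16 m³/s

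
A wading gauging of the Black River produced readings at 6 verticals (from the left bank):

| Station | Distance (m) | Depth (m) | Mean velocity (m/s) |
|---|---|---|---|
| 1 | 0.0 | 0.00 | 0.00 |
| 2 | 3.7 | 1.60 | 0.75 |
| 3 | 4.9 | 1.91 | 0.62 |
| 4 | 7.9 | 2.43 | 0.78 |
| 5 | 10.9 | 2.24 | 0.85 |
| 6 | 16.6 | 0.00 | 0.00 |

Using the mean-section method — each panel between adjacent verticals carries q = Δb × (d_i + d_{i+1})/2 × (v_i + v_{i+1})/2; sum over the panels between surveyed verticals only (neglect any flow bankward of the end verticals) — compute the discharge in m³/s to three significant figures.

Panel 1-2: Δb = 3.7 m, d̄ = (0.00+1.60)/2 = 0.8, v̄ = (0.00+0.75)/2 = 0.375 → q = 3.7×0.8×0.375 = 1.110 m³/s
Panel 2-3: Δb = 1.2 m, d̄ = (1.60+1.91)/2 = 1.755, v̄ = (0.75+0.62)/2 = 0.685 → q = 1.2×1.755×0.685 = 1.443 m³/s
Panel 3-4: Δb = 3 m, d̄ = (1.91+2.43)/2 = 2.17, v̄ = (0.62+0.78)/2 = 0.7 → q = 3×2.17×0.7 = 4.557 m³/s
Panel 4-5: Δb = 3 m, d̄ = (2.43+2.24)/2 = 2.335, v̄ = (0.78+0.85)/2 = 0.815 → q = 3×2.335×0.815 = 5.709 m³/s
Panel 5-6: Δb = 5.7 m, d̄ = (2.24+0.00)/2 = 1.12, v̄ = (0.85+0.00)/2 = 0.425 → q = 5.7×1.12×0.425 = 2.713 m³/s
Q = Σ q = 15.53 m³/s

15.5 m³/s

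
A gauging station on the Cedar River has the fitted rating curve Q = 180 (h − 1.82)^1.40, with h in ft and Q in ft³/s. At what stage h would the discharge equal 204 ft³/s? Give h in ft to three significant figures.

2.91 ft

h − h₀ = (Q/C)^(1/b) = (204/180)^(1/1.40) = 1.094 ft
h = 1.82 + 1.094 = 2.914 ft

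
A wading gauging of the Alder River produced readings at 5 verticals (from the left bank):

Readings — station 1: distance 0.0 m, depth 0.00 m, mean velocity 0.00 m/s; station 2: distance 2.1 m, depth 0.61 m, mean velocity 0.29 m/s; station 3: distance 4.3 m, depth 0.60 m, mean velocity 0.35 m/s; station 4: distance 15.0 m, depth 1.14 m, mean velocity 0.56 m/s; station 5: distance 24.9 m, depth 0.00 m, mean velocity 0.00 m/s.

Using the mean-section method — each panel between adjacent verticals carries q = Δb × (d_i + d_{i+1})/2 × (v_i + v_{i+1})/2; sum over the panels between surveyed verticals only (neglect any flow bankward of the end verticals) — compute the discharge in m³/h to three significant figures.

22800 m³/h

Panel 1-2: Δb = 2.1 m, d̄ = (0.00+0.61)/2 = 0.305, v̄ = (0.00+0.29)/2 = 0.145 → q = 2.1×0.305×0.145 = 0.09287 m³/s
Panel 2-3: Δb = 2.2 m, d̄ = (0.61+0.60)/2 = 0.605, v̄ = (0.29+0.35)/2 = 0.32 → q = 2.2×0.605×0.32 = 0.4259 m³/s
Panel 3-4: Δb = 10.7 m, d̄ = (0.60+1.14)/2 = 0.87, v̄ = (0.35+0.56)/2 = 0.455 → q = 10.7×0.87×0.455 = 4.236 m³/s
Panel 4-5: Δb = 9.9 m, d̄ = (1.14+0.00)/2 = 0.57, v̄ = (0.56+0.00)/2 = 0.28 → q = 9.9×0.57×0.28 = 1.580 m³/s
Q = Σ q = 6.334 m³/s
= 6.334 × 3600 = 22800 m³/h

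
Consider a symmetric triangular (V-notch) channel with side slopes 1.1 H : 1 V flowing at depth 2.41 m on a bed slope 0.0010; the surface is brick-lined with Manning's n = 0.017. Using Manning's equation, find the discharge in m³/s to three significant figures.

A = z·y² = 1.1×2.41² = 6.389 m²
P = 2y√(1+z²) = 2×2.41×√(1+1.1²) = 7.165 m
R = A/P = 6.389/7.165 = 0.8916 m
Q = (1/n)·A·R^(2/3)·S^(1/2) = (1/0.017) × 6.389 × 0.8916^(2/3) × 0.0010^(1/2) = 11.01 m³/s

11.0 m³/s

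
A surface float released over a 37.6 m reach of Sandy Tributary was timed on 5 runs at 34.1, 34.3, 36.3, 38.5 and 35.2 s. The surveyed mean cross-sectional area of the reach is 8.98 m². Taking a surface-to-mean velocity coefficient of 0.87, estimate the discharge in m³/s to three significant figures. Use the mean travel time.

t̄ = (34.1 + 34.3 + 36.3 + 38.5 + 35.2) / 5 = 35.68 s
v_surface = L / t̄ = 37.6 / 35.68 = 1.054 m/s
v_mean = 0.87 × 1.054 = 0.9168 m/s
Q = A × v_mean = 8.98 × 0.9168 = 8.233 m³/s

8.23 m³/s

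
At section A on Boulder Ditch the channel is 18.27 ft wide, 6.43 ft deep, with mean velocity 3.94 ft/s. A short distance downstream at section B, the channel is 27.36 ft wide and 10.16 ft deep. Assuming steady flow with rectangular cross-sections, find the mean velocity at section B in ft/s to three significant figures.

Q = A₁V₁ = (18.27×6.43) × 3.94 = 462.9 ft³/s
A₂ = 27.36 × 10.16 = 278.0 ft²
V₂ = Q/A₂ = 462.9/278.0 = 1.665 ft/s

1.67 ft/s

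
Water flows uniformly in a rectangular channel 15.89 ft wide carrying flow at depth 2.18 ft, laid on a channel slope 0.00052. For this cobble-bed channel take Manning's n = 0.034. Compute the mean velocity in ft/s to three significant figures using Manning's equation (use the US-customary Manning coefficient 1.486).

1.43 ft/s

A = b·y = 15.89 × 2.18 = 34.64 ft²
P = b + 2y = 15.89 + 2×2.18 = 20.25 ft
R = A/P = 34.64/20.25 = 1.711 ft
Q = (1.486/n)·A·R^(2/3)·S^(1/2) = (1.486/0.034) × 34.64 × 1.711^(2/3) × 0.00052^(1/2) = 49.38 ft³/s
V = Q/A = 49.38/34.64 = 1.426 ft/s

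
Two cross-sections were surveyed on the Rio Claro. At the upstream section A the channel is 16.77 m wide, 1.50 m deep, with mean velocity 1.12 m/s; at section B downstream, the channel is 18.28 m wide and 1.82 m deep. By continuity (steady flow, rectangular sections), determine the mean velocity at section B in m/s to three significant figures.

Q = A₁V₁ = (16.77×1.50) × 1.12 = 28.17 m³/s
A₂ = 18.28 × 1.82 = 33.27 m²
V₂ = Q/A₂ = 28.17/33.27 = 0.8468 m/s

0.847 m/s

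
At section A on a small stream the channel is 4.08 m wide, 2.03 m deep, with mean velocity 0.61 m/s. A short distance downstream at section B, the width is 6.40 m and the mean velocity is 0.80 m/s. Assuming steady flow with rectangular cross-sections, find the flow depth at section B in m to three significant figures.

0.987 m

Q = A₁V₁ = (4.08×2.03) × 0.61 = 5.052 m³/s
d₂ = Q/(b₂ V₂) = 5.052/(6.40×0.80) = 0.9868 m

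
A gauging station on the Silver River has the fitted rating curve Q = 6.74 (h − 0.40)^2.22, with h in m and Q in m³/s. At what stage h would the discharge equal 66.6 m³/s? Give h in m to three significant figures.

3.21 m

h − h₀ = (Q/C)^(1/b) = (66.6/6.74)^(1/2.22) = 2.806 m
h = 0.40 + 2.806 = 3.206 m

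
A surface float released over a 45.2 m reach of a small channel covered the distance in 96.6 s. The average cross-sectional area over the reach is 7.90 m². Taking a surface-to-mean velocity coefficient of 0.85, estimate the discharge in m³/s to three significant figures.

3.14 m³/s

v_surface = L / t̄ = 45.2 / 96.6 = 0.4679 m/s
v_mean = 0.85 × 0.4679 = 0.3977 m/s
Q = A × v_mean = 7.90 × 0.3977 = 3.142 m³/s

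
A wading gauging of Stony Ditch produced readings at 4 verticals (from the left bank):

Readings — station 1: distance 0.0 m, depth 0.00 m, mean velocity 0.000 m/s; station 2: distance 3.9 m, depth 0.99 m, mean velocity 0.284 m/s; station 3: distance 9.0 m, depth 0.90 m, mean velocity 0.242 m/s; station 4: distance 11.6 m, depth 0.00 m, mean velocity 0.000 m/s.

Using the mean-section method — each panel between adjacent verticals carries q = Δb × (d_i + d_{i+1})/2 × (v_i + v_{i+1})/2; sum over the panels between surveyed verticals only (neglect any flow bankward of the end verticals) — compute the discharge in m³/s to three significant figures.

1.68 m³/s

Panel 1-2: Δb = 3.9 m, d̄ = (0.00+0.99)/2 = 0.495, v̄ = (0.000+0.284)/2 = 0.142 → q = 3.9×0.495×0.142 = 0.2741 m³/s
Panel 2-3: Δb = 5.1 m, d̄ = (0.99+0.90)/2 = 0.945, v̄ = (0.284+0.242)/2 = 0.263 → q = 5.1×0.945×0.263 = 1.268 m³/s
Panel 3-4: Δb = 2.6 m, d̄ = (0.90+0.00)/2 = 0.45, v̄ = (0.242+0.000)/2 = 0.121 → q = 2.6×0.45×0.121 = 0.1416 m³/s
Q = Σ q = 1.683 m³/s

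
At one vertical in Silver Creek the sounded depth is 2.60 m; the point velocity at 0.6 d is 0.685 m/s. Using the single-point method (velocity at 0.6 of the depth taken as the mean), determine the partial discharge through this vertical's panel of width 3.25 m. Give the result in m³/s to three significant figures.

5.79 m³/s

v̄ = v₀.₆ = 0.685 m/s
q = v̄ × d × w = 0.6850 × 2.60 × 3.25 = 5.788 m³/s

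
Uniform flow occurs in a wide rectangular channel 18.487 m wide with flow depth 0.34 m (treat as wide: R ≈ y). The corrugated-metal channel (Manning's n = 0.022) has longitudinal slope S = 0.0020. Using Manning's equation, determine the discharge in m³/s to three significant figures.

A = b·y = 18.487 × 0.34 = 6.286 m²
Wide channel: R ≈ y = 0.34 m
Q = (1/n)·A·R^(2/3)·S^(1/2) = (1/0.022) × 6.286 × 0.3400^(2/3) × 0.0020^(1/2) = 6.224 m³/s

6.22 m³/s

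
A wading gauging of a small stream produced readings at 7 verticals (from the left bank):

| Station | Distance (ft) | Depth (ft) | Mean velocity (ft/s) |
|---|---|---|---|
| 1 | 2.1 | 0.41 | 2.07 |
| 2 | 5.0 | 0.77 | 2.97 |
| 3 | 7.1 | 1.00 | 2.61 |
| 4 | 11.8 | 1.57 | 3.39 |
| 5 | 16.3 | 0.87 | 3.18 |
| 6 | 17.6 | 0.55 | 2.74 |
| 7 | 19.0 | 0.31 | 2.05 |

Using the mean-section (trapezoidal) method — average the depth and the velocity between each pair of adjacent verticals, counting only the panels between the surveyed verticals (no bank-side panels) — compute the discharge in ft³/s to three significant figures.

Panel 1-2: Δb = 2.9 ft, d̄ = (0.41+0.77)/2 = 0.59, v̄ = (2.07+2.97)/2 = 2.52 → q = 2.9×0.59×2.52 = 4.312 ft³/s
Panel 2-3: Δb = 2.1 ft, d̄ = (0.77+1.00)/2 = 0.885, v̄ = (2.97+2.61)/2 = 2.79 → q = 2.1×0.885×2.79 = 5.185 ft³/s
Panel 3-4: Δb = 4.7 ft, d̄ = (1.00+1.57)/2 = 1.285, v̄ = (2.61+3.39)/2 = 3 → q = 4.7×1.285×3 = 18.12 ft³/s
Panel 4-5: Δb = 4.5 ft, d̄ = (1.57+0.87)/2 = 1.22, v̄ = (3.39+3.18)/2 = 3.285 → q = 4.5×1.22×3.285 = 18.03 ft³/s
Panel 5-6: Δb = 1.3 ft, d̄ = (0.87+0.55)/2 = 0.71, v̄ = (3.18+2.74)/2 = 2.96 → q = 1.3×0.71×2.96 = 2.732 ft³/s
Panel 6-7: Δb = 1.4 ft, d̄ = (0.55+0.31)/2 = 0.43, v̄ = (2.74+2.05)/2 = 2.395 → q = 1.4×0.43×2.395 = 1.442 ft³/s
Q = Σ q = 49.82 ft³/s

49.8 ft³/s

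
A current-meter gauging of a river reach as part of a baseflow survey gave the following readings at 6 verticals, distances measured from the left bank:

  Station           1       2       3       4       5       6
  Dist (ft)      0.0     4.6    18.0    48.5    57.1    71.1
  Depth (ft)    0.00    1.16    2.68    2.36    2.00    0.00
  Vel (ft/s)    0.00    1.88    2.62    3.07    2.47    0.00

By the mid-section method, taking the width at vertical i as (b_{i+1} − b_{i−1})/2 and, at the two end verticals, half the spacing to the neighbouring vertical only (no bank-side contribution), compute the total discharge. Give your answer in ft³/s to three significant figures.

371 ft³/s

w_2 = (18.0 − 0.0)/2 = 9 ft; q_2 = 1.88 × 1.16 × 9 = 19.63 ft³/s
w_3 = (48.5 − 4.6)/2 = 21.95 ft; q_3 = 2.62 × 2.68 × 21.95 = 154.1 ft³/s
w_4 = (57.1 − 18.0)/2 = 19.55 ft; q_4 = 3.07 × 2.36 × 19.55 = 141.6 ft³/s
w_5 = (71.1 − 48.5)/2 = 11.3 ft; q_5 = 2.47 × 2.00 × 11.3 = 55.82 ft³/s
Stations 1, 6 contribute zero (depth or velocity is 0).
Q = Σ qᵢ = 371.2 ft³/s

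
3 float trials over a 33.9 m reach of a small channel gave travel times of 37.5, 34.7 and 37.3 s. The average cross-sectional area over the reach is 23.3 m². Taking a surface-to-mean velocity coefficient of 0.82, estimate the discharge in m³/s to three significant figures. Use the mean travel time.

17.7 m³/s

t̄ = (37.5 + 34.7 + 37.3) / 3 = 36.5 s
v_surface = L / t̄ = 33.9 / 36.5 = 0.9288 m/s
v_mean = 0.82 × 0.9288 = 0.7616 m/s
Q = A × v_mean = 23.3 × 0.7616 = 17.75 m³/s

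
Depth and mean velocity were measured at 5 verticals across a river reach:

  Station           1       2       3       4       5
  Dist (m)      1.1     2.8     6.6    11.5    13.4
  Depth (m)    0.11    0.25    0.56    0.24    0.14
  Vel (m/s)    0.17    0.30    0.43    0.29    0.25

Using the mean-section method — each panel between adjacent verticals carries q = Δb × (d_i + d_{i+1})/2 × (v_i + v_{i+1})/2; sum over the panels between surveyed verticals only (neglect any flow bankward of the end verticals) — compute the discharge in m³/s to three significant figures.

1.44 m³/s

Panel 1-2: Δb = 1.7 m, d̄ = (0.11+0.25)/2 = 0.18, v̄ = (0.17+0.30)/2 = 0.235 → q = 1.7×0.18×0.235 = 0.07191 m³/s
Panel 2-3: Δb = 3.8 m, d̄ = (0.25+0.56)/2 = 0.405, v̄ = (0.30+0.43)/2 = 0.365 → q = 3.8×0.405×0.365 = 0.5617 m³/s
Panel 3-4: Δb = 4.9 m, d̄ = (0.56+0.24)/2 = 0.4, v̄ = (0.43+0.29)/2 = 0.36 → q = 4.9×0.4×0.36 = 0.7056 m³/s
Panel 4-5: Δb = 1.9 m, d̄ = (0.24+0.14)/2 = 0.19, v̄ = (0.29+0.25)/2 = 0.27 → q = 1.9×0.19×0.27 = 0.09747 m³/s
Q = Σ q = 1.437 m³/s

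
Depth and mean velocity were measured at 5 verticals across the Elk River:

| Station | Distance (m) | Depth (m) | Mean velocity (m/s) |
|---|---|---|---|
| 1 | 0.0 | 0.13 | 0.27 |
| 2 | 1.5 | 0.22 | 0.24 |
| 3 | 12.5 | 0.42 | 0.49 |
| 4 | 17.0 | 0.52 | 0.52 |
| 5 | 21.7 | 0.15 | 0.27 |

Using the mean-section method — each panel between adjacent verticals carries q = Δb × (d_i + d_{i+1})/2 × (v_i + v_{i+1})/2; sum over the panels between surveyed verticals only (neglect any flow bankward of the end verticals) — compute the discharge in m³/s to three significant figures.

Panel 1-2: Δb = 1.5 m, d̄ = (0.13+0.22)/2 = 0.175, v̄ = (0.27+0.24)/2 = 0.255 → q = 1.5×0.175×0.255 = 0.06694 m³/s
Panel 2-3: Δb = 11 m, d̄ = (0.22+0.42)/2 = 0.32, v̄ = (0.24+0.49)/2 = 0.365 → q = 11×0.32×0.365 = 1.285 m³/s
Panel 3-4: Δb = 4.5 m, d̄ = (0.42+0.52)/2 = 0.47, v̄ = (0.49+0.52)/2 = 0.505 → q = 4.5×0.47×0.505 = 1.068 m³/s
Panel 4-5: Δb = 4.7 m, d̄ = (0.52+0.15)/2 = 0.335, v̄ = (0.52+0.27)/2 = 0.395 → q = 4.7×0.335×0.395 = 0.6219 m³/s
Q = Σ q = 3.042 m³/s

3.04 m³/s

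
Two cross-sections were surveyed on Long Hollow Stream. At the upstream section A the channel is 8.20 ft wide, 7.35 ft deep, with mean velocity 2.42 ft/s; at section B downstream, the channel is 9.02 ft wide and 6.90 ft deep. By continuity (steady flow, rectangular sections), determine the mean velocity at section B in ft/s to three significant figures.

2.34 ft/s

Q = A₁V₁ = (8.20×7.35) × 2.42 = 145.9 ft³/s
A₂ = 9.02 × 6.90 = 62.24 ft²
V₂ = Q/A₂ = 145.9/62.24 = 2.343 ft/s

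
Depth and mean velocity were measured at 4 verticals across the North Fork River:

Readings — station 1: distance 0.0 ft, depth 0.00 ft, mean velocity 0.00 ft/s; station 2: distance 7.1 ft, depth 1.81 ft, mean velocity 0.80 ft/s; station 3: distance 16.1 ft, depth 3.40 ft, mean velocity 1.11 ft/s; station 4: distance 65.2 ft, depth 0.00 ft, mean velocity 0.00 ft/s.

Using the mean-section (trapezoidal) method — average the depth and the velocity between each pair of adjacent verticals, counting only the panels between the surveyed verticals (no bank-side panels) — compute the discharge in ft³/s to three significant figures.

71.3 ft³/s

Panel 1-2: Δb = 7.1 ft, d̄ = (0.00+1.81)/2 = 0.905, v̄ = (0.00+0.80)/2 = 0.4 → q = 7.1×0.905×0.4 = 2.570 ft³/s
Panel 2-3: Δb = 9 ft, d̄ = (1.81+3.40)/2 = 2.605, v̄ = (0.80+1.11)/2 = 0.955 → q = 9×2.605×0.955 = 22.39 ft³/s
Panel 3-4: Δb = 49.1 ft, d̄ = (3.40+0.00)/2 = 1.7, v̄ = (1.11+0.00)/2 = 0.555 → q = 49.1×1.7×0.555 = 46.33 ft³/s
Q = Σ q = 71.29 ft³/s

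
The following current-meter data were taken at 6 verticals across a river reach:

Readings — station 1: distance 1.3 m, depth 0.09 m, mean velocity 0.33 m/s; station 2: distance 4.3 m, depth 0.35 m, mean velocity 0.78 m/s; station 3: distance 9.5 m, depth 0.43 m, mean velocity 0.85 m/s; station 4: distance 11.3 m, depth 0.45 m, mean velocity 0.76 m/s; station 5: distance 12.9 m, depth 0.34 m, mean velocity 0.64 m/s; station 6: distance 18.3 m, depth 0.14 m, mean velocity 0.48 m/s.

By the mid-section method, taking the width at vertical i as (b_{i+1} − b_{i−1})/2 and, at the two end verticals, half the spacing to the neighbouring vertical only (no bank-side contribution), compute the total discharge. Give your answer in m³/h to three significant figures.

14300 m³/h

w_1 = (4.3 − 1.3)/2 = 1.5 m; q_1 = 0.33 × 0.09 × 1.5 = 0.04455 m³/s
w_2 = (9.5 − 1.3)/2 = 4.1 m; q_2 = 0.78 × 0.35 × 4.1 = 1.119 m³/s
w_3 = (11.3 − 4.3)/2 = 3.5 m; q_3 = 0.85 × 0.43 × 3.5 = 1.279 m³/s
w_4 = (12.9 − 9.5)/2 = 1.7 m; q_4 = 0.76 × 0.45 × 1.7 = 0.5814 m³/s
w_5 = (18.3 − 11.3)/2 = 3.5 m; q_5 = 0.64 × 0.34 × 3.5 = 0.7616 m³/s
w_6 = (18.3 − 12.9)/2 = 2.7 m; q_6 = 0.48 × 0.14 × 2.7 = 0.1814 m³/s
Q = Σ qᵢ = 3.968 m³/s
= 3.968 × 3600 = 14280 m³/h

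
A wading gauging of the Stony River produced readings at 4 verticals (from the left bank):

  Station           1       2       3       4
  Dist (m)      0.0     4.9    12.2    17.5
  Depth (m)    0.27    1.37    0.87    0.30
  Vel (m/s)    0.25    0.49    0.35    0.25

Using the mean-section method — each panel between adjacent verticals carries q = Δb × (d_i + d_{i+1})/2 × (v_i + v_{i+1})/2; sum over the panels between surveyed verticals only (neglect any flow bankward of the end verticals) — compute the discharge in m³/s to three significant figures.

Panel 1-2: Δb = 4.9 m, d̄ = (0.27+1.37)/2 = 0.82, v̄ = (0.25+0.49)/2 = 0.37 → q = 4.9×0.82×0.37 = 1.487 m³/s
Panel 2-3: Δb = 7.3 m, d̄ = (1.37+0.87)/2 = 1.12, v̄ = (0.49+0.35)/2 = 0.42 → q = 7.3×1.12×0.42 = 3.434 m³/s
Panel 3-4: Δb = 5.3 m, d̄ = (0.87+0.30)/2 = 0.585, v̄ = (0.35+0.25)/2 = 0.3 → q = 5.3×0.585×0.3 = 0.9302 m³/s
Q = Σ q = 5.851 m³/s

5.85 m³/s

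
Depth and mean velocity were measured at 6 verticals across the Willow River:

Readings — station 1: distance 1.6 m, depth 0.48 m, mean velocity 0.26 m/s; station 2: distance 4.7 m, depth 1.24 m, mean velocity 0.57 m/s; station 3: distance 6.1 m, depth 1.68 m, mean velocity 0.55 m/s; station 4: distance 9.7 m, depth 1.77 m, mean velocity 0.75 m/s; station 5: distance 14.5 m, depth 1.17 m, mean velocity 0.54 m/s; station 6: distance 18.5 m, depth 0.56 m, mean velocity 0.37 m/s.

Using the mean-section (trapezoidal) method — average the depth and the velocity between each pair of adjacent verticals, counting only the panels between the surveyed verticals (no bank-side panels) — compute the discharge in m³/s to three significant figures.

Panel 1-2: Δb = 3.1 m, d̄ = (0.48+1.24)/2 = 0.86, v̄ = (0.26+0.57)/2 = 0.415 → q = 3.1×0.86×0.415 = 1.106 m³/s
Panel 2-3: Δb = 1.4 m, d̄ = (1.24+1.68)/2 = 1.46, v̄ = (0.57+0.55)/2 = 0.56 → q = 1.4×1.46×0.56 = 1.145 m³/s
Panel 3-4: Δb = 3.6 m, d̄ = (1.68+1.77)/2 = 1.725, v̄ = (0.55+0.75)/2 = 0.65 → q = 3.6×1.725×0.65 = 4.037 m³/s
Panel 4-5: Δb = 4.8 m, d̄ = (1.77+1.17)/2 = 1.47, v̄ = (0.75+0.54)/2 = 0.645 → q = 4.8×1.47×0.645 = 4.551 m³/s
Panel 5-6: Δb = 4 m, d̄ = (1.17+0.56)/2 = 0.865, v̄ = (0.54+0.37)/2 = 0.455 → q = 4×0.865×0.455 = 1.574 m³/s
Q = Σ q = 12.41 m³/s

12.4 m³/s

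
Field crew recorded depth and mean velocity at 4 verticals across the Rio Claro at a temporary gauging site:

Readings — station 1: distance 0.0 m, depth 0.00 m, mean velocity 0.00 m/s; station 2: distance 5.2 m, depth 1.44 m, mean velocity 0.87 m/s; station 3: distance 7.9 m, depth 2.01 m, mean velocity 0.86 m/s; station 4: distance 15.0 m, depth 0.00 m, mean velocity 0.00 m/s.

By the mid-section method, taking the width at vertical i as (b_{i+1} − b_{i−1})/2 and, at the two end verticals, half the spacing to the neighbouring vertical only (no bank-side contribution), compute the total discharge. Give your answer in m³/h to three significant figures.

w_2 = (7.9 − 0.0)/2 = 3.95 m; q_2 = 0.87 × 1.44 × 3.95 = 4.949 m³/s
w_3 = (15.0 − 5.2)/2 = 4.9 m; q_3 = 0.86 × 2.01 × 4.9 = 8.470 m³/s
Stations 1, 4 contribute zero (depth or velocity is 0).
Q = Σ qᵢ = 13.42 m³/s
= 13.42 × 3600 = 48310 m³/h

48300 m³/h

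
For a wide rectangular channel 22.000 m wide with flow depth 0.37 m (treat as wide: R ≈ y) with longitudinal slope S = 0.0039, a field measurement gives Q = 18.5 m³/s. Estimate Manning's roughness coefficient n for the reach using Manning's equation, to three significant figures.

A = b·y = 22.000 × 0.37 = 8.140 m²
Wide channel: R ≈ y = 0.37 m
n = (1/Q)·A·R^(2/3)·S^(1/2) = (1/18.5) × 8.140 × 0.5154 × 0.06245 = 0.01416

0.0142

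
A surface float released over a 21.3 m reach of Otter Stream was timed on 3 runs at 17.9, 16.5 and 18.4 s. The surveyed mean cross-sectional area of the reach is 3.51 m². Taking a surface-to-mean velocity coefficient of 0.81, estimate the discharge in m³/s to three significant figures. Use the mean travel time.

3.44 m³/s

t̄ = (17.9 + 16.5 + 18.4) / 3 = 17.6 s
v_surface = L / t̄ = 21.3 / 17.6 = 1.210 m/s
v_mean = 0.81 × 1.210 = 0.9803 m/s
Q = A × v_mean = 3.51 × 0.9803 = 3.441 m³/s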